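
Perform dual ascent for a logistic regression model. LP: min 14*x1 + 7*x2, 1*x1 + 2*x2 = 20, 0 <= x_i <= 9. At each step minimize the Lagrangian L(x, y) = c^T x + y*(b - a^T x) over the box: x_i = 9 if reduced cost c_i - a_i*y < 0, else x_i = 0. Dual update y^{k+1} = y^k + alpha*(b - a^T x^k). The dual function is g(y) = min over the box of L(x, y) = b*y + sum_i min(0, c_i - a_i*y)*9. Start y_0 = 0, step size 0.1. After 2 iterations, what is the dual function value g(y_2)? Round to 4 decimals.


Dual ascent for LP: min 14*x1 + 7*x2, 1*x1 + 2*x2 = 20, 0 <= x_i <= 9
Step 1: y^k = 0.0, reduced costs: (14.0, 7.0)
  x^k = (0.0, 0.0), subgradient = b - a^T x = 20.0
  y^{k+1} = 0.0 + 0.1*20.0 = 2.0
Step 2: y^k = 2.0, reduced costs: (12.0, 3.0)
  x^k = (0.0, 0.0), subgradient = b - a^T x = 20.0
  y^{k+1} = 2.0 + 0.1*20.0 = 4.0
Dual objective at y_2 = 4.0: reduced costs (10.0, -1.0), box minimizer x = (0.0, 9.0)
g(y_2) = b*y + (c1 - a1*y)*x1 + (c2 - a2*y)*x2 = 20*4.0 + 10.0*0.0 + (-1.0)*9.0 = 80.0 + 0.0 - 9.0 = 71.0


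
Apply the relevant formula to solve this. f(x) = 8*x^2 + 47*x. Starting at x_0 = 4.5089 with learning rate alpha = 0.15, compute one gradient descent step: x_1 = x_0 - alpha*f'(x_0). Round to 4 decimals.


We compute the gradient at x_0 and apply the update.
f'(x) = 16*x + 47
f'(4.5089) = 16*4.5089 + 47 = 119.1424
x_1 = 4.5089 - 0.15*119.1424 = -13.3625


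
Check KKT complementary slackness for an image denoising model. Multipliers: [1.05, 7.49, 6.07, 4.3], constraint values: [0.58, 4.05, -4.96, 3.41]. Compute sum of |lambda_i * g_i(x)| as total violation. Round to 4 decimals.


KKT complementary slackness check:
lambda_1 * g_1 = 1.05 * 0.58 = 0.609
lambda_2 * g_2 = 7.49 * 4.05 = 30.3345
lambda_3 * g_3 = 6.07 * -4.96 = -30.1072
lambda_4 * g_4 = 4.3 * 3.41 = 14.663
Total violation = 0.609 + 30.3345 + 30.1072 + 14.663 = 75.7137


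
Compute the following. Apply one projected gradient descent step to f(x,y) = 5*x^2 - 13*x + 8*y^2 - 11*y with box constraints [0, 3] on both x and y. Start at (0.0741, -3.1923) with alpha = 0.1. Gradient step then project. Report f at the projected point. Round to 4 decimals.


Step 1: Compute gradient at (0.0741, -3.1923).
grad_x = 2*5*0.0741 - 13 = -12.259
grad_y = 2*8*-3.1923 - 11 = -62.0768
Step 2: Gradient step.
x_raw = 0.0741 - 0.1*-12.259 = 1.3
y_raw = -3.1923 - 0.1*-62.0768 = 3.0154
Step 3: Project onto [0, 3].
x_proj = clip(1.3) = 1.3
y_proj = clip(3.0154) = 3.0
Step 4: Evaluate f.
f(1.3, 3.0) = 30.55


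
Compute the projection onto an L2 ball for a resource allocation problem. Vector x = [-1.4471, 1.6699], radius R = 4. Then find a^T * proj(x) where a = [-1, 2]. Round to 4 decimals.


Step 1: Compute ||x|| (intermediates to 6 decimals).
||x|| = sqrt((-1.4471)^2 + 1.6699^2) = 2.209675
Step 2: Project.
Since ||x|| <= R, proj = x (no scaling needed).
proj(x) = [-1.4471, 1.6699]
Step 3: Dot product.
a^T * proj(x) = -1*(-1.4471) + 2*1.6699 = 4.7869


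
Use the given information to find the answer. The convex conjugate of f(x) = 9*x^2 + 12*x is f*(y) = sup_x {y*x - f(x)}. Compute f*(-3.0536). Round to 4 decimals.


f*(y) = sup_x {y*x - a*x^2 - b*x} = sup_x {(y-b)*x - a*x^2}
FOC: (y - b) - 2a*x = 0 => x* = (y - b)/(2a)
x* = (-3.0536 - 12)/(2*9) = -0.8363
f*(-3.0536) = (y-b)^2/(4a) = (-3.0536 - 12)^2/(4*9)
= 226.6109/36 = 6.2947


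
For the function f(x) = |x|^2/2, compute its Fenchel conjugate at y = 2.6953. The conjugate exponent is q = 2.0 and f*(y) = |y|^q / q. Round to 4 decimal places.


The conjugate exponent q satisfies 1/p + 1/q = 1.
p = 2, so q = 2/(2 - 1) = 2.0
|y|^q = 2.6953^2.0 = 7.2646
f*(2.6953) = 7.2646 / 2.0 = 3.6323


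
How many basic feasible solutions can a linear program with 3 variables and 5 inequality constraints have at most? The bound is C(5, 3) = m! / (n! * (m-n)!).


Each vertex corresponds to some choice of n active constraints out of m, so the number of vertices is at most C(m, n) = m! / (n!(m-n)!).
m = 5, n = 3
Numerator: 5 * 4 * 3
Denominator: 3! = 6
C(5, 3) = 10


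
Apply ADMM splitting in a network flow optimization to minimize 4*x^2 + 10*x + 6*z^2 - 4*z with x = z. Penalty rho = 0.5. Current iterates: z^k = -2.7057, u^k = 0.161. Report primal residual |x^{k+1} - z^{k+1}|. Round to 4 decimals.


ADMM iteration with rho = 0.5, z^k = -2.7057, u^k = 0.161
Step 1: x-update.
Minimize 4*x^2 + 10*x + (0.5/2)*(x + 2.7057 + 0.161)^2
FOC: (2*4 + 0.5)*x = -10 + 0.5*(-2.7057 - 0.161)
x^{k+1} = -1.3451
Step 2: z-update.
Minimize 6*z^2 - 4*z + (0.5/2)*(-1.3451 - z + 0.161)^2
FOC: (2*6 + 0.5)*z = 4 + 0.5*(-1.3451 + 0.161)
z^{k+1} = 0.2726
Step 3: u-update.
u^{k+1} = 0.161 - 1.3451 - 0.2726 = -1.4567
Step 4: Primal residual = |-1.3451 - 0.2726| = 1.6177


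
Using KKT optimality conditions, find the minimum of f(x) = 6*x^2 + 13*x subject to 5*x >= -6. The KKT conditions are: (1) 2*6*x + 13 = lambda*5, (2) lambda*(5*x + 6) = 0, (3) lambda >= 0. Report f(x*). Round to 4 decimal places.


Step 1: Try lambda = 0 (constraint inactive).
Stationarity: 2*6*x + 13 = 0
x* = -13/(2*6) = -13/12 = -1.0833 (rounded; the exact value -13/12 is used below)
Check constraint: 5*-1.0833 = -5.4165 >= -6 -- satisfied.
Step 2: Compute optimal value.
f(x*) = 6*(-13/12)^2 + 13*(-13/12) = -7.0417


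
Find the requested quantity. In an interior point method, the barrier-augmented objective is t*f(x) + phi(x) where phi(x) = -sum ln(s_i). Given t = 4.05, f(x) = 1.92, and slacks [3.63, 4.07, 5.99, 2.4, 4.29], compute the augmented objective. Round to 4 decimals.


Step 1: Compute log-barrier.
ln values: [1.2892, 1.4036, 1.7901, 0.8755, 1.4563]
phi = -(1.2892 + 1.4036 + 1.7901 + 0.8755 + 1.4563) = -6.8147
Step 2: Compute augmented objective.
t*f(x) = 4.05*1.92 = 7.776
Total = 7.776 - 6.8147 = 0.9613


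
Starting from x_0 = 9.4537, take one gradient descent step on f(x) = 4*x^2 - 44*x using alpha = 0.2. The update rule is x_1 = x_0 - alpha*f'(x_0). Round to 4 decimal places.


We compute the gradient at x_0 and apply the update.
f'(x) = 8*x - 44
f'(9.4537) = 8*9.4537 - 44 = 31.6296
x_1 = 9.4537 - 0.2*31.6296 = 3.1278


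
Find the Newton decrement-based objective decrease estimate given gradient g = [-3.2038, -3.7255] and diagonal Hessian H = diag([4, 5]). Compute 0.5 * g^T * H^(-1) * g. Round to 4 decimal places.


Step 1: H is diagonal, so H^(-1) * g = [-0.801, -0.7451].
Step 2: g^T H^(-1) g = sum_i g_i^2 / H_ii
  = (-3.2038)^2/4 + (-3.7255)^2/5
  = 2.5661 + 2.7759 = 5.342
Step 3: Objective decrease = 0.5 * g^T H^(-1) g = 2.671


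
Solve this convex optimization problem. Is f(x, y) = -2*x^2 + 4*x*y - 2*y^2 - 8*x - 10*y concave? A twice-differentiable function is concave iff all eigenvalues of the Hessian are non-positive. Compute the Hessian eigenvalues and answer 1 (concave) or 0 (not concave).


The Hessian of f(x,y) = -2*x^2 + 4*x*y - 2*y^2 - 8*x - 10*y is:
H = [[-4, 4], [4, -4]]
Trace = -4 - 4 = -8
Determinant = -4*-4 - (4)^2 = 0
Discriminant = (-8)^2 - 4*0 = 64.0
Eigenvalues: lambda_1 = -8.0, lambda_2 = 0.0
The function is concave.

1


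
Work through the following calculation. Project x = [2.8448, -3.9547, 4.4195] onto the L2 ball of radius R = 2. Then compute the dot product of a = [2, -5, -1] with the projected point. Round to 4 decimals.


Step 1: Compute ||x|| (intermediates to 6 decimals).
||x|| = sqrt(2.8448^2 + (-3.9547)^2 + 4.4195^2) = 6.577577
Step 2: Project.
Since ||x|| > R, scale = R/||x|| = 2/6.577577 = 0.304063, proj(x) = scale * x
proj(x) = [0.864998, -1.202478, 1.343806]
Step 3: Dot product.
a^T * proj(x) = 2*0.864998 - 5*(-1.202478) - 1*1.343806 = 6.3986


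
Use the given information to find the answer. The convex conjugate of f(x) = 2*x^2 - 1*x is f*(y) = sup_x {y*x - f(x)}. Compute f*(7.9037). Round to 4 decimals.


f*(y) = sup_x {y*x - a*x^2 - b*x} = sup_x {(y-b)*x - a*x^2}
FOC: (y - b) - 2a*x = 0 => x* = (y - b)/(2a)
x* = (7.9037 + 1)/(2*2) = 2.2259
f*(7.9037) = (y-b)^2/(4a) = (7.9037 + 1)^2/(4*2)
= 79.2759/8 = 9.9095


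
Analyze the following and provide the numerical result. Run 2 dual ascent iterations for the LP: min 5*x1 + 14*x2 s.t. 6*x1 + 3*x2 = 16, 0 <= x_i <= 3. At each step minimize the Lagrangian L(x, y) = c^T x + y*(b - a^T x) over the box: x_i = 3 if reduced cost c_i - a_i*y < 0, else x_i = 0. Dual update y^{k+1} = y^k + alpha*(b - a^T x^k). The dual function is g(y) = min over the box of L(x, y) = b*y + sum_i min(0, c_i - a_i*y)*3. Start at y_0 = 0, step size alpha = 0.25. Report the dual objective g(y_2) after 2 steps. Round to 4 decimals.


Dual ascent for LP: min 5*x1 + 14*x2, 6*x1 + 3*x2 = 16, 0 <= x_i <= 3
Step 1: y^k = 0.0, reduced costs: (5.0, 14.0)
  x^k = (0.0, 0.0), subgradient = b - a^T x = 16.0
  y^{k+1} = 0.0 + 0.25*16.0 = 4.0
Step 2: y^k = 4.0, reduced costs: (-19.0, 2.0)
  x^k = (3.0, 0.0), subgradient = b - a^T x = -2.0
  y^{k+1} = 4.0 + 0.25*-2.0 = 3.5
Dual objective at y_2 = 3.5: reduced costs (-16.0, 3.5), box minimizer x = (3.0, 0.0)
g(y_2) = b*y + (c1 - a1*y)*x1 + (c2 - a2*y)*x2 = 16*3.5 + (-16.0)*3.0 + 3.5*0.0 = 56.0 - 48.0 + 0.0 = 8.0


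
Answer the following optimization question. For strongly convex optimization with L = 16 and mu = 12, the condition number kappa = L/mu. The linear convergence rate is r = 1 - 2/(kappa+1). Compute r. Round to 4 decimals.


Step 1: Compute the condition number.
kappa = L/mu = 16/12 = 1.3333
Step 2: Compute the convergence rate.
r = 1 - 2/(kappa + 1) = 1 - 2*mu/(L + mu) = (L - mu)/(L + mu) = 4/28 = 0.1429


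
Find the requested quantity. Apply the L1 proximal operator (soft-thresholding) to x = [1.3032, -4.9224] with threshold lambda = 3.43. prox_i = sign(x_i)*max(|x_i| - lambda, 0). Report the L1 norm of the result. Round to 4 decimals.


Soft-thresholding with lambda = 3.43:
prox(1.3032) = sign(1.3032)*max(|1.3032| - 3.43, 0) = 0.0
prox(-4.9224) = sign(-4.9224)*max(|-4.9224| - 3.43, 0) = -1.4924
prox(x) = [0.0, -1.4924]
||prox(x)||_1 = 0.0 + 1.4924 = 1.4924


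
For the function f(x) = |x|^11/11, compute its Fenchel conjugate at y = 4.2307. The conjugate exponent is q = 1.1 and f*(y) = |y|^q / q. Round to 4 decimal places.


The conjugate exponent q satisfies 1/p + 1/q = 1.
p = 11, so q = 11/(11 - 1) = 1.1
|y|^q = 4.2307^1.1 = 4.8871
f*(4.2307) = 4.8871 / 1.1 = 4.4428


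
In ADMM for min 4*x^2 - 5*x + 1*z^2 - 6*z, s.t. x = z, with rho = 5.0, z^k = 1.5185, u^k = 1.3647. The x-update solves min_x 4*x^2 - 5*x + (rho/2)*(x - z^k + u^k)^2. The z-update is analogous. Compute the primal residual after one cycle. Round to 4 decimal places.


ADMM iteration with rho = 5.0, z^k = 1.5185, u^k = 1.3647
Step 1: x-update.
Minimize 4*x^2 - 5*x + (5.0/2)*(x - 1.5185 + 1.3647)^2
FOC: (2*4 + 5.0)*x = 5 + 5.0*(1.5185 - 1.3647)
x^{k+1} = 0.4438
Step 2: z-update.
Minimize 1*z^2 - 6*z + (5.0/2)*(0.4438 - z + 1.3647)^2
FOC: (2*1 + 5.0)*z = 6 + 5.0*(0.4438 + 1.3647)
z^{k+1} = 2.1489
Step 3: u-update.
u^{k+1} = 1.3647 + 0.4438 - 2.1489 = -0.3404
Step 4: Primal residual = |0.4438 - 2.1489| = 1.7051


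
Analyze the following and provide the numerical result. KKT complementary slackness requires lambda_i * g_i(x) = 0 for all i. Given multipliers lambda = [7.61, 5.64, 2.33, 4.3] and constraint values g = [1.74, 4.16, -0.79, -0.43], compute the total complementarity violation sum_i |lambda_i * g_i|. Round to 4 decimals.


KKT complementary slackness check:
lambda_1 * g_1 = 7.61 * 1.74 = 13.2414
lambda_2 * g_2 = 5.64 * 4.16 = 23.4624
lambda_3 * g_3 = 2.33 * -0.79 = -1.8407
lambda_4 * g_4 = 4.3 * -0.43 = -1.849
Total violation = 13.2414 + 23.4624 + 1.8407 + 1.849 = 40.3935


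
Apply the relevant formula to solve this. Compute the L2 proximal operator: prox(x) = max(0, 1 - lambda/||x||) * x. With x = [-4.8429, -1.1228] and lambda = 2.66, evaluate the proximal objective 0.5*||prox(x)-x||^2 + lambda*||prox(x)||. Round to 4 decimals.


Step 1: Compute ||x||.
||x|| = 4.9714
Step 2: Compute scaling factor.
scale = max(0, 1 - 2.66/4.9714) = 0.4649
Step 3: prox(x) = [-2.2516, -0.522]
||prox(x)|| = 2.3114
Step 4: Proximal objective.
0.5*||prox-x||^2 = 3.5378
lambda*||prox|| = 6.1483
Total = 9.686


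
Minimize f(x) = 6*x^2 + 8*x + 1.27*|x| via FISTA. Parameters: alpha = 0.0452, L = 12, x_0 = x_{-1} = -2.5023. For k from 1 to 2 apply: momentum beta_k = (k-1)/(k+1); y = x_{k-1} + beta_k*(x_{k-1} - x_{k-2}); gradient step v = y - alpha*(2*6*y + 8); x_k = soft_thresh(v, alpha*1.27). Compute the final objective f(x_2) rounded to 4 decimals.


FISTA on f(x) = 6*x^2 + 8*x + 1.27*|x|
L = 12, alpha = 0.0452
Iteration 1: beta = 0.0, y = -2.5023 + 0.0*(-2.5023 + 2.5023) = -2.5023
  grad(y) = -22.0276, v = y - alpha*grad = -1.5067
  prox(v) = soft_thresh(-1.5067, 0.0574) = -1.4492
Iteration 2: beta = 0.3333, y = -1.4492 + 0.3333*(-1.4492 + 2.5023) = -1.0982
  grad(y) = -5.1788, v = y - alpha*grad = -0.8642
  prox(v) = soft_thresh(-0.8642, 0.0574) = -0.8067
f(x_2) = 6*(-0.8067)^2 + 8*(-0.8067) + 1.27*|-0.8067| = -1.5244


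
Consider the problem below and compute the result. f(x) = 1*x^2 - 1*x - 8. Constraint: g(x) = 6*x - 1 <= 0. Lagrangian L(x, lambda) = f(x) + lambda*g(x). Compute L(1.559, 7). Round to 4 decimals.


Step 1: Evaluate f(x).
f(1.559) = 1*1.559^2 - 1*1.559 - 8 = -7.1285
Step 2: Evaluate g(x).
g(1.559) = 6*1.559 - 1 = 8.354
Step 3: Compute Lagrangian.
L = -7.1285 + 7*8.354 = 51.3495


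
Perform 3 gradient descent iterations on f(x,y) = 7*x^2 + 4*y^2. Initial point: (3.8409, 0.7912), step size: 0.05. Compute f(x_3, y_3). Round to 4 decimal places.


Gradient descent on f(x,y) = 7*x^2 + 4*y^2.
Starting point: (3.8409, 0.7912), alpha = 0.05
Step 1: grad_x = 2*7*3.8409 = 53.7726, grad_y = 2*4*0.7912 = 6.3296
  x_1 = 3.8409 - 0.05*53.7726 = 1.1523
  y_1 = 0.7912 - 0.05*6.3296 = 0.4747
Step 2: grad_x = 2*7*1.1523 = 16.1318, grad_y = 2*4*0.4747 = 3.7978
  x_2 = 1.1523 - 0.05*16.1318 = 0.3457
  y_2 = 0.4747 - 0.05*3.7978 = 0.2848
Step 3: grad_x = 2*7*0.3457 = 4.8395, grad_y = 2*4*0.2848 = 2.2787
  x_3 = 0.3457 - 0.05*4.8395 = 0.1037
  y_3 = 0.2848 - 0.05*2.2787 = 0.1709
f(0.1037, 0.1709) = 7*0.1037^2 + 4*0.1709^2 = 0.1921


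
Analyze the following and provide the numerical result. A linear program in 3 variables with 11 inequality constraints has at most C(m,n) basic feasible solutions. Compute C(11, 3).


Each vertex corresponds to some choice of n active constraints out of m, so the number of vertices is at most C(m, n) = m! / (n!(m-n)!).
m = 11, n = 3
Numerator: 11 * 10 * 9
Denominator: 3! = 6
C(11, 3) = 165


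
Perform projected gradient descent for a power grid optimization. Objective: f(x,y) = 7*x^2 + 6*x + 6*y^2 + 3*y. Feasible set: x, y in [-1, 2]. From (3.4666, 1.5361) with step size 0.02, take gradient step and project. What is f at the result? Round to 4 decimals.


Step 1: Compute gradient at (3.4666, 1.5361).
grad_x = 2*7*3.4666 + 6 = 54.5324
grad_y = 2*6*1.5361 + 3 = 21.4332
Step 2: Gradient step.
x_raw = 3.4666 - 0.02*54.5324 = 2.376
y_raw = 1.5361 - 0.02*21.4332 = 1.1074
Step 3: Project onto [-1, 2].
x_proj = clip(2.376) = 2.0
y_proj = clip(1.1074) = 1.1074
Step 4: Evaluate f.
f(2.0, 1.1074) = 50.6808


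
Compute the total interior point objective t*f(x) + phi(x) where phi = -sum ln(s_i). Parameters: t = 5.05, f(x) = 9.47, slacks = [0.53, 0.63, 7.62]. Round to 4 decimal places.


Step 1: Compute log-barrier.
ln values: [-0.6349, -0.462, 2.0308]
phi = -(-0.6349 - 0.462 + 2.0308) = -0.9339
Step 2: Compute augmented objective.
t*f(x) = 5.05*9.47 = 47.8235
Total = 47.8235 - 0.9339 = 46.8896


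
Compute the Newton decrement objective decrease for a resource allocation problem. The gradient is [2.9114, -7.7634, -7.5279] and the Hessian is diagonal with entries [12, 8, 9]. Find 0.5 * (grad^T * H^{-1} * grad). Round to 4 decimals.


Step 1: H is diagonal, so H^(-1) * g = [0.2426, -0.9704, -0.8364].
Step 2: g^T H^(-1) g = sum_i g_i^2 / H_ii
  = (2.9114)^2/12 + (-7.7634)^2/8 + (-7.5279)^2/9
  = 0.7064 + 7.5338 + 6.2966 = 14.5367
Step 3: Objective decrease = 0.5 * g^T H^(-1) g = 7.2684


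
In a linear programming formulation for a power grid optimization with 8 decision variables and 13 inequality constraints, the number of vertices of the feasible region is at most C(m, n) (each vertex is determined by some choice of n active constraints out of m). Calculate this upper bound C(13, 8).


Each vertex corresponds to some choice of n active constraints out of m, so the number of vertices is at most C(m, n) = m! / (n!(m-n)!).
m = 13, n = 8
Numerator: 13 * 12 * 11 * 10 * 9 * 8 * 7 * 6
Denominator: 8! = 40320
C(13, 8) = 1287


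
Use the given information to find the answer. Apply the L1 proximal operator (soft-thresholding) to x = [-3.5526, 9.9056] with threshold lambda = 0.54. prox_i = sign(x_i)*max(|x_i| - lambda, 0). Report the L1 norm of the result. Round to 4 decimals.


Soft-thresholding with lambda = 0.54:
prox(-3.5526) = sign(-3.5526)*max(|-3.5526| - 0.54, 0) = -3.0126
prox(9.9056) = sign(9.9056)*max(|9.9056| - 0.54, 0) = 9.3656
prox(x) = [-3.0126, 9.3656]
||prox(x)||_1 = 3.0126 + 9.3656 = 12.3782


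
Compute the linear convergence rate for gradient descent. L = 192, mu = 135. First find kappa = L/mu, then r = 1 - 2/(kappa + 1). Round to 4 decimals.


Step 1: Compute the condition number.
kappa = L/mu = 192/135 = 1.4222
Step 2: Compute the convergence rate.
r = 1 - 2/(kappa + 1) = 1 - 2*mu/(L + mu) = (L - mu)/(L + mu) = 57/327 = 0.1743


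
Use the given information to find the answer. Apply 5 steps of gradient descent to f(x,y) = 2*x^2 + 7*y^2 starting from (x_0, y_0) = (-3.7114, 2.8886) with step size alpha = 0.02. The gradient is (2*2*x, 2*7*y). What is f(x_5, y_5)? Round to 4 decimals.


Gradient descent on f(x,y) = 2*x^2 + 7*y^2.
Starting point: (-3.7114, 2.8886), alpha = 0.02
Step 1: grad_x = 2*2*-3.7114 = -14.8456, grad_y = 2*7*2.8886 = 40.4404
  x_1 = -3.7114 - 0.02*-14.8456 = -3.4145
  y_1 = 2.8886 - 0.02*40.4404 = 2.0798
Step 2: grad_x = 2*2*-3.4145 = -13.658, grad_y = 2*7*2.0798 = 29.1171
  x_2 = -3.4145 - 0.02*-13.658 = -3.1413
  y_2 = 2.0798 - 0.02*29.1171 = 1.4975
Step 3: grad_x = 2*2*-3.1413 = -12.5653, grad_y = 2*7*1.4975 = 20.9643
  x_3 = -3.1413 - 0.02*-12.5653 = -2.89
  y_3 = 1.4975 - 0.02*20.9643 = 1.0782
Step 4: grad_x = 2*2*-2.89 = -11.5601, grad_y = 2*7*1.0782 = 15.0943
  x_4 = -2.89 - 0.02*-11.5601 = -2.6588
  y_4 = 1.0782 - 0.02*15.0943 = 0.7763
Step 5: grad_x = 2*2*-2.6588 = -10.6353, grad_y = 2*7*0.7763 = 10.8679
  x_5 = -2.6588 - 0.02*-10.6353 = -2.4461
  y_5 = 0.7763 - 0.02*10.8679 = 0.5589
f(-2.4461, 0.5589) = 2*(-2.4461)^2 + 7*0.5589^2 = 14.1537


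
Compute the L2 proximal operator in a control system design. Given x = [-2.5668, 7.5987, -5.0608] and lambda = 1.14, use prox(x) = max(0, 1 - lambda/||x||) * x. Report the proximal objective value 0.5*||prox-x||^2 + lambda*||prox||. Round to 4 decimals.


Step 1: Compute ||x||.
||x|| = 9.4837
Step 2: Compute scaling factor.
scale = max(0, 1 - 1.14/9.4837) = 0.8798
Step 3: prox(x) = [-2.2583, 6.6853, -4.4525]
||prox(x)|| = 8.3437
Step 4: Proximal objective.
0.5*||prox-x||^2 = 0.6498
lambda*||prox|| = 9.5118
Total = 10.1616


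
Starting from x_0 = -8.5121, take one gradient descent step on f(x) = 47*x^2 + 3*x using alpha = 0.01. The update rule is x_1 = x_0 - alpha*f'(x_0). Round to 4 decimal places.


We compute the gradient at x_0 and apply the update.
f'(x) = 94*x + 3
f'(-8.5121) = 94*-8.5121 + 3 = -797.1374
x_1 = -8.5121 - 0.01*-797.1374 = -0.5407


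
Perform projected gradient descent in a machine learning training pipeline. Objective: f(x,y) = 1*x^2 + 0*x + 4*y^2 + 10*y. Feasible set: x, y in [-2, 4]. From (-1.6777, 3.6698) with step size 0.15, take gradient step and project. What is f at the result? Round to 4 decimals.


Step 1: Compute gradient at (-1.6777, 3.6698).
grad_x = 2*1*-1.6777 + 0 = -3.3554
grad_y = 2*4*3.6698 + 10 = 39.3584
Step 2: Gradient step.
x_raw = -1.6777 - 0.15*-3.3554 = -1.1744
y_raw = 3.6698 - 0.15*39.3584 = -2.234
Step 3: Project onto [-2, 4].
x_proj = clip(-1.1744) = -1.1744
y_proj = clip(-2.234) = -2.0
Step 4: Evaluate f.
f(-1.1744, -2.0) = -2.6208


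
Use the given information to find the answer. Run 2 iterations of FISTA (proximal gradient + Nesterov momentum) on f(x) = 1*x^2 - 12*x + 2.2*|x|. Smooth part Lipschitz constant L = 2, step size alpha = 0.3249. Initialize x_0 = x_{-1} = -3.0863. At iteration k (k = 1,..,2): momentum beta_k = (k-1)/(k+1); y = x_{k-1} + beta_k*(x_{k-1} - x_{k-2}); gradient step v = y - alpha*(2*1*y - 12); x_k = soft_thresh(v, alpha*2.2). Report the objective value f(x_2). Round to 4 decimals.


FISTA on f(x) = 1*x^2 - 12*x + 2.2*|x|
L = 2, alpha = 0.3249
Iteration 1: beta = 0.0, y = -3.0863 + 0.0*(-3.0863 + 3.0863) = -3.0863
  grad(y) = -18.1726, v = y - alpha*grad = 2.818
  prox(v) = soft_thresh(2.818, 0.7148) = 2.1032
Iteration 2: beta = 0.3333, y = 2.1032 + 0.3333*(2.1032 + 3.0863) = 3.833
  grad(y) = -4.3339, v = y - alpha*grad = 5.2411
  prox(v) = soft_thresh(5.2411, 0.7148) = 4.5263
f(x_2) = 1*4.5263^2 - 12*4.5263 + 2.2*|4.5263| = -23.8704


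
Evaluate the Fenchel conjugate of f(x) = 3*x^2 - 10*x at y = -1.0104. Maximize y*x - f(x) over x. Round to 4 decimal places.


f*(y) = sup_x {y*x - a*x^2 - b*x} = sup_x {(y-b)*x - a*x^2}
FOC: (y - b) - 2a*x = 0 => x* = (y - b)/(2a)
x* = (-1.0104 + 10)/(2*3) = 1.4983
f*(-1.0104) = (y-b)^2/(4a) = (-1.0104 + 10)^2/(4*3)
= 80.8129/12 = 6.7344


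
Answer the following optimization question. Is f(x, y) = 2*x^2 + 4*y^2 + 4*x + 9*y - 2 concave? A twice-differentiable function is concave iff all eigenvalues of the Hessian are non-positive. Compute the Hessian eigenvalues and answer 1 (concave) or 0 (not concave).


The Hessian of f(x,y) = 2*x^2 + 4*y^2 + 4*x + 9*y - 2 is:
H = [[4, 0], [0, 8]]
Trace = 4 + 8 = 12
Determinant = 4*8 - (0)^2 = 32
Discriminant = (12)^2 - 4*32 = 16.0
Eigenvalues: lambda_1 = 4.0, lambda_2 = 8.0
The function is not concave.

0


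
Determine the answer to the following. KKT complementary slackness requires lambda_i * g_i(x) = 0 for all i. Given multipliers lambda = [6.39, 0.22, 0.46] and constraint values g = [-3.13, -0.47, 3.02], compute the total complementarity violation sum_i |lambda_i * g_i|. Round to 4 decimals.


KKT complementary slackness check:
lambda_1 * g_1 = 6.39 * -3.13 = -20.0007
lambda_2 * g_2 = 0.22 * -0.47 = -0.1034
lambda_3 * g_3 = 0.46 * 3.02 = 1.3892
Total violation = 20.0007 + 0.1034 + 1.3892 = 21.4933


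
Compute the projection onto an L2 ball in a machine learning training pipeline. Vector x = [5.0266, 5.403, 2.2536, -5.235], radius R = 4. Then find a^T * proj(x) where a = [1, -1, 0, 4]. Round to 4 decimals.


Step 1: Compute ||x|| (intermediates to 6 decimals).
||x|| = sqrt(5.0266^2 + 5.403^2 + 2.2536^2 + (-5.235)^2) = 9.324326
Step 2: Project.
Since ||x|| > R, scale = R/||x|| = 4/9.324326 = 0.428985, proj(x) = scale * x
proj(x) = [2.156336, 2.317806, 0.966761, -2.245736]
Step 3: Dot product.
a^T * proj(x) = 1*2.156336 - 1*2.317806 + 0*0.966761 + 4*(-2.245736) = -9.1444


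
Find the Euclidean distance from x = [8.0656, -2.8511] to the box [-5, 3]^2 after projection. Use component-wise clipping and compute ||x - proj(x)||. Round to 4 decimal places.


Project each component onto [-5, 3].
clip(8.0656) = 3.0, clip(-2.8511) = -2.8511
Projection = [3.0, -2.8511]
Squared diffs: [25.6603, 0.0]
Distance = sqrt(25.6603) = 5.0656


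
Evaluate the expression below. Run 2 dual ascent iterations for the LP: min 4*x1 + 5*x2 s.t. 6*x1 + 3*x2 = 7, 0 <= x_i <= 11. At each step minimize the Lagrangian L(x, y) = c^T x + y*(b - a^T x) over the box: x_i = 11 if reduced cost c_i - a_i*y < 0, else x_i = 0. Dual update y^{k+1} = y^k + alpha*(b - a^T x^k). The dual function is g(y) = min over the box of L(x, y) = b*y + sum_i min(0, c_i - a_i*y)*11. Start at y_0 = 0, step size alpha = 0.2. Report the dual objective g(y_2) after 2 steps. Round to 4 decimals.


Dual ascent for LP: min 4*x1 + 5*x2, 6*x1 + 3*x2 = 7, 0 <= x_i <= 11
Step 1: y^k = 0.0, reduced costs: (4.0, 5.0)
  x^k = (0.0, 0.0), subgradient = b - a^T x = 7.0
  y^{k+1} = 0.0 + 0.2*7.0 = 1.4
Step 2: y^k = 1.4, reduced costs: (-4.4, 0.8)
  x^k = (11.0, 0.0), subgradient = b - a^T x = -59.0
  y^{k+1} = 1.4 + 0.2*-59.0 = -10.4
Dual objective at y_2 = -10.4: reduced costs (66.4, 36.2), box minimizer x = (0.0, 0.0)
g(y_2) = b*y + (c1 - a1*y)*x1 + (c2 - a2*y)*x2 = 7*(-10.4) + 66.4*0.0 + 36.2*0.0 = -72.8 + 0.0 + 0.0 = -72.8


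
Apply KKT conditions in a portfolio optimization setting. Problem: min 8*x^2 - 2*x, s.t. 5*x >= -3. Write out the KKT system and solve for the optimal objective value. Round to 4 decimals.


Step 1: Try lambda = 0 (constraint inactive).
Stationarity: 2*8*x - 2 = 0
x* = 2/(2*8) = 0.125
Check constraint: 5*0.125 = 0.625 >= -3 -- satisfied.
Step 2: Compute optimal value.
f(x*) = 8*0.125^2 - 2*0.125 = -0.125


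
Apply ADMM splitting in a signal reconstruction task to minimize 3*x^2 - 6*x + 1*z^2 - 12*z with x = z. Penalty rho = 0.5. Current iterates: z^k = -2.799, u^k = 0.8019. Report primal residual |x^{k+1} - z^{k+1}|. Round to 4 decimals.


ADMM iteration with rho = 0.5, z^k = -2.799, u^k = 0.8019
Step 1: x-update.
Minimize 3*x^2 - 6*x + (0.5/2)*(x + 2.799 + 0.8019)^2
FOC: (2*3 + 0.5)*x = 6 + 0.5*(-2.799 - 0.8019)
x^{k+1} = 0.6461
Step 2: z-update.
Minimize 1*z^2 - 12*z + (0.5/2)*(0.6461 - z + 0.8019)^2
FOC: (2*1 + 0.5)*z = 12 + 0.5*(0.6461 + 0.8019)
z^{k+1} = 5.0896
Step 3: u-update.
u^{k+1} = 0.8019 + 0.6461 - 5.0896 = -3.6416
Step 4: Primal residual = |0.6461 - 5.0896| = 4.4435


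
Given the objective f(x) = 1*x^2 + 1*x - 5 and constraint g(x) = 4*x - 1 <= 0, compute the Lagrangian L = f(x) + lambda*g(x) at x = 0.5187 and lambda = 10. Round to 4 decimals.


Step 1: Evaluate f(x).
f(0.5187) = 1*0.5187^2 + 1*0.5187 - 5 = -4.2123
Step 2: Evaluate g(x).
g(0.5187) = 4*0.5187 - 1 = 1.0748
Step 3: Compute Lagrangian.
L = -4.2123 + 10*1.0748 = 6.5357


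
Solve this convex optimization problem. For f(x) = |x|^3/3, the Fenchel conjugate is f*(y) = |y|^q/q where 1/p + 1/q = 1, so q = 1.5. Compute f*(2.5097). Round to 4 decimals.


The conjugate exponent q satisfies 1/p + 1/q = 1.
p = 3, so q = 3/(3 - 1) = 1.5
|y|^q = 2.5097^1.5 = 3.9759
f*(2.5097) = 3.9759 / 1.5 = 2.6506


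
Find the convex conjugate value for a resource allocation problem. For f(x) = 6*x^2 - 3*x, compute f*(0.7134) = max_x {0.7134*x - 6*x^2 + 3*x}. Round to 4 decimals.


f*(y) = sup_x {y*x - a*x^2 - b*x} = sup_x {(y-b)*x - a*x^2}
FOC: (y - b) - 2a*x = 0 => x* = (y - b)/(2a)
x* = (0.7134 + 3)/(2*6) = 0.3095
f*(0.7134) = (y-b)^2/(4a) = (0.7134 + 3)^2/(4*6)
= 13.7893/24 = 0.5746


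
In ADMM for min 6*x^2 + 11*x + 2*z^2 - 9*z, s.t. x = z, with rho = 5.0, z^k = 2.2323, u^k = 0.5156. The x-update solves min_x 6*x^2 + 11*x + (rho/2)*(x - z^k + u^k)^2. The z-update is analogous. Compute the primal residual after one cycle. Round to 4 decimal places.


ADMM iteration with rho = 5.0, z^k = 2.2323, u^k = 0.5156
Step 1: x-update.
Minimize 6*x^2 + 11*x + (5.0/2)*(x - 2.2323 + 0.5156)^2
FOC: (2*6 + 5.0)*x = -11 + 5.0*(2.2323 - 0.5156)
x^{k+1} = -0.1421
Step 2: z-update.
Minimize 2*z^2 - 9*z + (5.0/2)*(-0.1421 - z + 0.5156)^2
FOC: (2*2 + 5.0)*z = 9 + 5.0*(-0.1421 + 0.5156)
z^{k+1} = 1.2075
Step 3: u-update.
u^{k+1} = 0.5156 - 0.1421 - 1.2075 = -0.834
Step 4: Primal residual = |-0.1421 - 1.2075| = 1.3496


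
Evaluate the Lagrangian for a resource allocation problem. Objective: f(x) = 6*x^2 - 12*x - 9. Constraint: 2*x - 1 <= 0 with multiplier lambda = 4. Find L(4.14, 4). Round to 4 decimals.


Step 1: Evaluate f(x).
f(4.14) = 6*4.14^2 - 12*4.14 - 9 = 44.1576
Step 2: Evaluate g(x).
g(4.14) = 2*4.14 - 1 = 7.28
Step 3: Compute Lagrangian.
L = 44.1576 + 4*7.28 = 73.2776


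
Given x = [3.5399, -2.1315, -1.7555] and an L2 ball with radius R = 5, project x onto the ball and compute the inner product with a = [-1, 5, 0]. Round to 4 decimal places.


Step 1: Compute ||x|| (intermediates to 6 decimals).
||x|| = sqrt(3.5399^2 + (-2.1315)^2 + (-1.7555)^2) = 4.489539
Step 2: Project.
Since ||x|| <= R, proj = x (no scaling needed).
proj(x) = [3.5399, -2.1315, -1.7555]
Step 3: Dot product.
a^T * proj(x) = -1*3.5399 + 5*(-2.1315) + 0*(-1.7555) = -14.1974


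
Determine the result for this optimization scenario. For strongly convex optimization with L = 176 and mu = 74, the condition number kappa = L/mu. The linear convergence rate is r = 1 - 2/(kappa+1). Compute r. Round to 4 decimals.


Step 1: Compute the condition number.
kappa = L/mu = 176/74 = 2.3784
Step 2: Compute the convergence rate.
r = 1 - 2/(kappa + 1) = 1 - 2*mu/(L + mu) = (L - mu)/(L + mu) = 102/250 = 0.408


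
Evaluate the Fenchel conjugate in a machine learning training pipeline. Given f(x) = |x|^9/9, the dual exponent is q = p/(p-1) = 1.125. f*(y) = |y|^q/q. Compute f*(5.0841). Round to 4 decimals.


The conjugate exponent q satisfies 1/p + 1/q = 1.
p = 9, so q = 9/(9 - 1) = 1.125
|y|^q = 5.0841^1.125 = 6.23
f*(5.0841) = 6.23 / 1.125 = 5.5378


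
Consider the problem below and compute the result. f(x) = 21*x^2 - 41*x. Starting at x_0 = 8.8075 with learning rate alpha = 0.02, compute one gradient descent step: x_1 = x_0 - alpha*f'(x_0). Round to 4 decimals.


We compute the gradient at x_0 and apply the update.
f'(x) = 42*x - 41
f'(8.8075) = 42*8.8075 - 41 = 328.915
x_1 = 8.8075 - 0.02*328.915 = 2.2292


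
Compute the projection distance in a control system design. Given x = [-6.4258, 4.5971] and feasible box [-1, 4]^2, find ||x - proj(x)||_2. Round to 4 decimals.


Project each component onto [-1, 4].
clip(-6.4258) = -1.0, clip(4.5971) = 4.0
Projection = [-1.0, 4.0]
Squared diffs: [29.4393, 0.3565]
Distance = sqrt(29.7958) = 5.4586


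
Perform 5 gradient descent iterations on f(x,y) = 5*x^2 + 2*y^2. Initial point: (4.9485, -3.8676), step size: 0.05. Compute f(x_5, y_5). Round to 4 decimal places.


Gradient descent on f(x,y) = 5*x^2 + 2*y^2.
Starting point: (4.9485, -3.8676), alpha = 0.05
Step 1: grad_x = 2*5*4.9485 = 49.485, grad_y = 2*2*-3.8676 = -15.4704
  x_1 = 4.9485 - 0.05*49.485 = 2.4743
  y_1 = -3.8676 - 0.05*-15.4704 = -3.0941
Step 2: grad_x = 2*5*2.4743 = 24.7425, grad_y = 2*2*-3.0941 = -12.3763
  x_2 = 2.4743 - 0.05*24.7425 = 1.2371
  y_2 = -3.0941 - 0.05*-12.3763 = -2.4753
Step 3: grad_x = 2*5*1.2371 = 12.3713, grad_y = 2*2*-2.4753 = -9.9011
  x_3 = 1.2371 - 0.05*12.3713 = 0.6186
  y_3 = -2.4753 - 0.05*-9.9011 = -1.9802
Step 4: grad_x = 2*5*0.6186 = 6.1856, grad_y = 2*2*-1.9802 = -7.9208
  x_4 = 0.6186 - 0.05*6.1856 = 0.3093
  y_4 = -1.9802 - 0.05*-7.9208 = -1.5842
Step 5: grad_x = 2*5*0.3093 = 3.0928, grad_y = 2*2*-1.5842 = -6.3367
  x_5 = 0.3093 - 0.05*3.0928 = 0.1546
  y_5 = -1.5842 - 0.05*-6.3367 = -1.2673
f(0.1546, -1.2673) = 5*0.1546^2 + 2*(-1.2673)^2 = 3.3318


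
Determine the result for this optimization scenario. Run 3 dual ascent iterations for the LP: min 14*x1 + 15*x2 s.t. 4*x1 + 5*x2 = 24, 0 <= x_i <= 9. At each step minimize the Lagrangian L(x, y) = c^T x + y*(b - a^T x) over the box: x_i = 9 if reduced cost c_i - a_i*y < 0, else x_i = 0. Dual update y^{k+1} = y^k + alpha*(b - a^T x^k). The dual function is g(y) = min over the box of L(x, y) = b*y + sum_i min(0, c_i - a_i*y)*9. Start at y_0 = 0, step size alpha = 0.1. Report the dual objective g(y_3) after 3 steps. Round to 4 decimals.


Dual ascent for LP: min 14*x1 + 15*x2, 4*x1 + 5*x2 = 24, 0 <= x_i <= 9
Step 1: y^k = 0.0, reduced costs: (14.0, 15.0)
  x^k = (0.0, 0.0), subgradient = b - a^T x = 24.0
  y^{k+1} = 0.0 + 0.1*24.0 = 2.4
Step 2: y^k = 2.4, reduced costs: (4.4, 3.0)
  x^k = (0.0, 0.0), subgradient = b - a^T x = 24.0
  y^{k+1} = 2.4 + 0.1*24.0 = 4.8
Step 3: y^k = 4.8, reduced costs: (-5.2, -9.0)
  x^k = (9.0, 9.0), subgradient = b - a^T x = -57.0
  y^{k+1} = 4.8 + 0.1*-57.0 = -0.9
Dual objective at y_3 = -0.9: reduced costs (17.6, 19.5), box minimizer x = (0.0, 0.0)
g(y_3) = b*y + (c1 - a1*y)*x1 + (c2 - a2*y)*x2 = 24*(-0.9) + 17.6*0.0 + 19.5*0.0 = -21.6 + 0.0 + 0.0 = -21.6


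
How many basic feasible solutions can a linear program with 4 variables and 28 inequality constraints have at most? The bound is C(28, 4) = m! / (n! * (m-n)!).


Each vertex corresponds to some choice of n active constraints out of m, so the number of vertices is at most C(m, n) = m! / (n!(m-n)!).
m = 28, n = 4
Numerator: 28 * 27 * 26 * 25
Denominator: 4! = 24
C(28, 4) = 20475


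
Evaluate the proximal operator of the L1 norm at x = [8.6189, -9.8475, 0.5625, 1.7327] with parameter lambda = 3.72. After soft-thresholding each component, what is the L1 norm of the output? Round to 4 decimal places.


Soft-thresholding with lambda = 3.72:
prox(8.6189) = sign(8.6189)*max(|8.6189| - 3.72, 0) = 4.8989
prox(-9.8475) = sign(-9.8475)*max(|-9.8475| - 3.72, 0) = -6.1275
prox(0.5625) = sign(0.5625)*max(|0.5625| - 3.72, 0) = 0.0
prox(1.7327) = sign(1.7327)*max(|1.7327| - 3.72, 0) = 0.0
prox(x) = [4.8989, -6.1275, 0.0, 0.0]
||prox(x)||_1 = 4.8989 + 6.1275 + 0.0 + 0.0 = 11.0264


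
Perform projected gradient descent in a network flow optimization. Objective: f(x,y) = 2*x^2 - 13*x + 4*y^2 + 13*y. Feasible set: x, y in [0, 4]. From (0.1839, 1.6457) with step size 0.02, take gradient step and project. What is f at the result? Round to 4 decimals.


Step 1: Compute gradient at (0.1839, 1.6457).
grad_x = 2*2*0.1839 - 13 = -12.2644
grad_y = 2*4*1.6457 + 13 = 26.1656
Step 2: Gradient step.
x_raw = 0.1839 - 0.02*-12.2644 = 0.4292
y_raw = 1.6457 - 0.02*26.1656 = 1.1224
Step 3: Project onto [0, 4].
x_proj = clip(0.4292) = 0.4292
y_proj = clip(1.1224) = 1.1224
Step 4: Evaluate f.
f(0.4292, 1.1224) = 14.419


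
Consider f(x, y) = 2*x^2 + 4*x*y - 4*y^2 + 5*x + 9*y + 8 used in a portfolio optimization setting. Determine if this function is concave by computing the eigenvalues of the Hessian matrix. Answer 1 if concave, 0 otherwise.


The Hessian of f(x,y) = 2*x^2 + 4*x*y - 4*y^2 + 5*x + 9*y + 8 is:
H = [[4, 4], [4, -8]]
Trace = 4 - 8 = -4
Determinant = 4*-8 - (4)^2 = -48
Discriminant = (-4)^2 - 4*-48 = 208.0
Eigenvalues: lambda_1 = -9.2111, lambda_2 = 5.2111
The function is not concave.

0


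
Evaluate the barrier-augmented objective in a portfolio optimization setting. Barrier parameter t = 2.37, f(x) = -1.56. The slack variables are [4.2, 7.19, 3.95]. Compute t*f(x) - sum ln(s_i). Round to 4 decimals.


Step 1: Compute log-barrier.
ln values: [1.4351, 1.9727, 1.3737]
phi = -(1.4351 + 1.9727 + 1.3737) = -4.7815
Step 2: Compute augmented objective.
t*f(x) = 2.37*-1.56 = -3.6972
Total = -3.6972 - 4.7815 = -8.4787


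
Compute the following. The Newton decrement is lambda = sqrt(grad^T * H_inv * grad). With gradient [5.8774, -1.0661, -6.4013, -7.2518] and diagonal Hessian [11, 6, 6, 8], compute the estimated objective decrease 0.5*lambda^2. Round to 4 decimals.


Step 1: H is diagonal, so H^(-1) * g = [0.5343, -0.1777, -1.0669, -0.9065].
Step 2: g^T H^(-1) g = sum_i g_i^2 / H_ii
  = (5.8774)^2/11 + (-1.0661)^2/6 + (-6.4013)^2/6 + (-7.2518)^2/8
  = 3.1403 + 0.1894 + 6.8294 + 6.5736 = 16.7328
Step 3: Objective decrease = 0.5 * g^T H^(-1) g = 8.3664


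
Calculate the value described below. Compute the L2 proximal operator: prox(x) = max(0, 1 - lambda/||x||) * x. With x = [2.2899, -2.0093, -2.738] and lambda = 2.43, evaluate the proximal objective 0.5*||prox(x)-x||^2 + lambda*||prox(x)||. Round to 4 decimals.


Step 1: Compute ||x||.
||x|| = 4.096
Step 2: Compute scaling factor.
scale = max(0, 1 - 2.43/4.096) = 0.4067
Step 3: prox(x) = [0.9314, -0.8173, -1.1137]
||prox(x)|| = 1.666
Step 4: Proximal objective.
0.5*||prox-x||^2 = 2.9525
lambda*||prox|| = 4.0484
Total = 7.0009


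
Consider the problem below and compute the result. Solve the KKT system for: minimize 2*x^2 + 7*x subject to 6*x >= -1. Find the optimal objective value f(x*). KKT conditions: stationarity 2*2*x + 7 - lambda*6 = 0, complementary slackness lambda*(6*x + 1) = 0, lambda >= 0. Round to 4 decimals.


Step 1: Try lambda = 0 (constraint inactive).
x_unc = -7/(2*2) = -1.75
Check: 6*-1.75 = -10.5 < -1 -- violated!
Step 2: Constraint must be active: 6*x = -1
x* = -1/6 = -0.1667 (rounded; the exact value -1/6 is used below)
lambda = (2*2*(-1/6) + 7)/6 = 1.0556
Step 3: Compute optimal value.
f(x*) = 2*(-1/6)^2 + 7*(-1/6) = -1.1111


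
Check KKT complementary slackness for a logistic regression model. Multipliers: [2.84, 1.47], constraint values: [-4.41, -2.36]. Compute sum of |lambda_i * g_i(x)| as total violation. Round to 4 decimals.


KKT complementary slackness check:
lambda_1 * g_1 = 2.84 * -4.41 = -12.5244
lambda_2 * g_2 = 1.47 * -2.36 = -3.4692
Total violation = 12.5244 + 3.4692 = 15.9936


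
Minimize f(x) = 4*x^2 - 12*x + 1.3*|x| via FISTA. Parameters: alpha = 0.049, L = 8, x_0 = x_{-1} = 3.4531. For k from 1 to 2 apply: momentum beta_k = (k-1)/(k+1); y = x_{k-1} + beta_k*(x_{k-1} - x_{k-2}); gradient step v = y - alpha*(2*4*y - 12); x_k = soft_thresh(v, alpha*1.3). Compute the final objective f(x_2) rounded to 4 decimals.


FISTA on f(x) = 4*x^2 - 12*x + 1.3*|x|
L = 8, alpha = 0.049
Iteration 1: beta = 0.0, y = 3.4531 + 0.0*(3.4531 - 3.4531) = 3.4531
  grad(y) = 15.6248, v = y - alpha*grad = 2.6875
  prox(v) = soft_thresh(2.6875, 0.0637) = 2.6238
Iteration 2: beta = 0.3333, y = 2.6238 + 0.3333*(2.6238 - 3.4531) = 2.3473
  grad(y) = 6.7788, v = y - alpha*grad = 2.0152
  prox(v) = soft_thresh(2.0152, 0.0637) = 1.9515
f(x_2) = 4*1.9515^2 - 12*1.9515 + 1.3*|1.9515| = -5.6477


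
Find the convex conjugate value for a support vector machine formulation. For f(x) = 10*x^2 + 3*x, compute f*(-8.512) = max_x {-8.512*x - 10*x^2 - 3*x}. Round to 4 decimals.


f*(y) = sup_x {y*x - a*x^2 - b*x} = sup_x {(y-b)*x - a*x^2}
FOC: (y - b) - 2a*x = 0 => x* = (y - b)/(2a)
x* = (-8.512 - 3)/(2*10) = -0.5756
f*(-8.512) = (y-b)^2/(4a) = (-8.512 - 3)^2/(4*10)
= 132.5261/40 = 3.3132


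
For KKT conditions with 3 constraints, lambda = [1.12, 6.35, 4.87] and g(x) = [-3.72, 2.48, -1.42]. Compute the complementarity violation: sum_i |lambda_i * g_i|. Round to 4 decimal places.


KKT complementary slackness check:
lambda_1 * g_1 = 1.12 * -3.72 = -4.1664
lambda_2 * g_2 = 6.35 * 2.48 = 15.748
lambda_3 * g_3 = 4.87 * -1.42 = -6.9154
Total violation = 4.1664 + 15.748 + 6.9154 = 26.8298


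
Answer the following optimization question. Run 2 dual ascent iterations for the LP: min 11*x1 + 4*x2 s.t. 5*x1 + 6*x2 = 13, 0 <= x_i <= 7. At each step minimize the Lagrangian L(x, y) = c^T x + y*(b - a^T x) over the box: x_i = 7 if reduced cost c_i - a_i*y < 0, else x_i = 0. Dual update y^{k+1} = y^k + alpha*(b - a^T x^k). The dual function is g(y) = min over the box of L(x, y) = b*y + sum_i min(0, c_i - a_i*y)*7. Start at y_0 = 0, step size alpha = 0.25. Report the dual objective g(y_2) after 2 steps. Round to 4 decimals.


Dual ascent for LP: min 11*x1 + 4*x2, 5*x1 + 6*x2 = 13, 0 <= x_i <= 7
Step 1: y^k = 0.0, reduced costs: (11.0, 4.0)
  x^k = (0.0, 0.0), subgradient = b - a^T x = 13.0
  y^{k+1} = 0.0 + 0.25*13.0 = 3.25
Step 2: y^k = 3.25, reduced costs: (-5.25, -15.5)
  x^k = (7.0, 7.0), subgradient = b - a^T x = -64.0
  y^{k+1} = 3.25 + 0.25*-64.0 = -12.75
Dual objective at y_2 = -12.75: reduced costs (74.75, 80.5), box minimizer x = (0.0, 0.0)
g(y_2) = b*y + (c1 - a1*y)*x1 + (c2 - a2*y)*x2 = 13*(-12.75) + 74.75*0.0 + 80.5*0.0 = -165.75 + 0.0 + 0.0 = -165.75


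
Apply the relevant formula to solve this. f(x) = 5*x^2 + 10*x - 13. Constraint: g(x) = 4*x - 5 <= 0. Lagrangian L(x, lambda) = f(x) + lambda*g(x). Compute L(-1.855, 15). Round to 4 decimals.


Step 1: Evaluate f(x).
f(-1.855) = 5*(-1.855)^2 + 10*(-1.855) - 13 = -14.3449
Step 2: Evaluate g(x).
g(-1.855) = 4*-1.855 - 5 = -12.42
Step 3: Compute Lagrangian.
L = -14.3449 + 15*-12.42 = -200.6449


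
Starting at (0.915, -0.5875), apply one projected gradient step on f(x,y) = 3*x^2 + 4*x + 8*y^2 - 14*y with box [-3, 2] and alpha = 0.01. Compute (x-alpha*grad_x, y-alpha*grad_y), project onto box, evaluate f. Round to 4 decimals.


Step 1: Compute gradient at (0.915, -0.5875).
grad_x = 2*3*0.915 + 4 = 9.49
grad_y = 2*8*-0.5875 - 14 = -23.4
Step 2: Gradient step.
x_raw = 0.915 - 0.01*9.49 = 0.8201
y_raw = -0.5875 - 0.01*-23.4 = -0.3535
Step 3: Project onto [-3, 2].
x_proj = clip(0.8201) = 0.8201
y_proj = clip(-0.3535) = -0.3535
Step 4: Evaluate f.
f(0.8201, -0.3535) = 11.2468
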